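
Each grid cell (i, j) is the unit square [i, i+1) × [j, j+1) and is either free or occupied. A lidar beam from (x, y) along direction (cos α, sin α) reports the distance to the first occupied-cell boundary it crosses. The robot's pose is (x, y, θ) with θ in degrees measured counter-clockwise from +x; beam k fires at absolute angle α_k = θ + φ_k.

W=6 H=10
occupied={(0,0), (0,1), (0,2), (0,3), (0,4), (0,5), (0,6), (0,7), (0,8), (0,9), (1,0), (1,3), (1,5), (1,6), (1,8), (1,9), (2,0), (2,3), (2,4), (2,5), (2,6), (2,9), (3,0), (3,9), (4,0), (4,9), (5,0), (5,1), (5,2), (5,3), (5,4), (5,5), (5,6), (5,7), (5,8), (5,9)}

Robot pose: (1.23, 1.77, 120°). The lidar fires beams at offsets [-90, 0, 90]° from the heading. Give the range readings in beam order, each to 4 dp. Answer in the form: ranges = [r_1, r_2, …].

ranges = [4.3532, 0.4600, 0.2656]

beam 1: φ=-90°, α=30°
  direction (0.8660, 0.5000); cell (1,1); t to first gridline: x 0.8891, y 0.4600 (then +1.1547 / +2.0000)
    (1,2) via y @ 0.4600
    (2,2) via x @ 0.8891
    (3,2) via x @ 2.0438
    (3,3) via y @ 2.4600
    (4,3) via x @ 3.1985
    (5,3) via x @ 4.3532  # hit
  → r_1 = 4.3532
beam 2: φ=0°, α=120°
  direction (-0.5000, 0.8660); cell (1,1); t to first gridline: x 0.4600, y 0.2656 (then +2.0000 / +1.1547)
    (1,2) via y @ 0.2656
    (0,2) via x @ 0.4600  # hit
  → r_2 = 0.4600
beam 3: φ=90°, α=210°
  direction (-0.8660, -0.5000); cell (1,1); t to first gridline: x 0.2656, y 1.5400 (then +1.1547 / +2.0000)
    (0,1) via x @ 0.2656  # hit
  → r_3 = 0.2656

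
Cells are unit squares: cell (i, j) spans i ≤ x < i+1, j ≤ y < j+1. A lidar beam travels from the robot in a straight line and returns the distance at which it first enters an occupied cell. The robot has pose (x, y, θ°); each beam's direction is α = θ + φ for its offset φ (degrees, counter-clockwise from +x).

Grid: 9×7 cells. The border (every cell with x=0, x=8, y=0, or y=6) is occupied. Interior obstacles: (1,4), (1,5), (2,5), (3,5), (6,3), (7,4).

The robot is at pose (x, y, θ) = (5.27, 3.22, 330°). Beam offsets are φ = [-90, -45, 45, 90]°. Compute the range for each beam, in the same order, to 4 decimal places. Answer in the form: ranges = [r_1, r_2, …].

ranges = [2.5634, 2.2983, 0.7558, 3.2101]

beam 1: φ=-90°, α=240°
  direction (-0.5000, -0.8660); cell (5,3); t to first gridline: x 0.5400, y 0.2540 (then +2.0000 / +1.1547)
    (5,2) via y @ 0.2540
    (4,2) via x @ 0.5400
    (4,1) via y @ 1.4087
    (3,1) via x @ 2.5400
    (3,0) via y @ 2.5634  # hit
  → r_1 = 2.5634
beam 2: φ=-45°, α=285°
  direction (0.2588, -0.9659); cell (5,3); t to first gridline: x 2.8205, y 0.2278 (then +3.8637 / +1.0353)
    (5,2) via y @ 0.2278
    (5,1) via y @ 1.2630
    (5,0) via y @ 2.2983  # hit
  → r_2 = 2.2983
beam 3: φ=45°, α=15°
  direction (0.9659, 0.2588); cell (5,3); t to first gridline: x 0.7558, y 3.0137 (then +1.0353 / +3.8637)
    (6,3) via x @ 0.7558  # hit
  → r_3 = 0.7558
beam 4: φ=90°, α=60°
  direction (0.5000, 0.8660); cell (5,3); t to first gridline: x 1.4600, y 0.9007 (then +2.0000 / +1.1547)
    (5,4) via y @ 0.9007
    (6,4) via x @ 1.4600
    (6,5) via y @ 2.0554
    (6,6) via y @ 3.2101  # hit
  → r_4 = 3.2101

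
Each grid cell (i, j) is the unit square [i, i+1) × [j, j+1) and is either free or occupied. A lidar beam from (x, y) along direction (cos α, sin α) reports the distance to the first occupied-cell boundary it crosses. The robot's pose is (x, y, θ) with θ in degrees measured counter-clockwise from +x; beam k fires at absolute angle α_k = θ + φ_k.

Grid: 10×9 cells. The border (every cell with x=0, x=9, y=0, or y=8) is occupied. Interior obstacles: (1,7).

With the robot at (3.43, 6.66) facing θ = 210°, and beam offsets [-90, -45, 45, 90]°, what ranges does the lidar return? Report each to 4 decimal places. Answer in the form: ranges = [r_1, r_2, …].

ranges = [1.5473, 1.4804, 5.8597, 6.5356]

beam 1: φ=-90°, α=120°
  cosα=-0.5000 sinα=0.8660 | (3,6) | tMaxX 0.8600 tMaxY 0.3926 | tΔX 2.0000 tΔY 1.1547
    t=0.3926 [y] (3,7)
    t=0.8600 [x] (2,7)
    t=1.5473 [y] (2,8) — stop
  → r_1 = 1.5473
beam 2: φ=-45°, α=165°
  cosα=-0.9659 sinα=0.2588 | (3,6) | tMaxX 0.4452 tMaxY 1.3137 | tΔX 1.0353 tΔY 3.8637
    t=0.4452 [x] (2,6)
    t=1.3137 [y] (2,7)
    t=1.4804 [x] (1,7) — stop
  → r_2 = 1.4804
beam 3: φ=45°, α=255°
  cosα=-0.2588 sinα=-0.9659 | (3,6) | tMaxX 1.6614 tMaxY 0.6833 | tΔX 3.8637 tΔY 1.0353
    t=0.6833 [y] (3,5)
    t=1.6614 [x] (2,5)
    t=1.7186 [y] (2,4)
    t=2.7538 [y] (2,3)
    t=3.7891 [y] (2,2)
    t=4.8244 [y] (2,1)
    t=5.5251 [x] (1,1)
    t=5.8597 [y] (1,0) — stop
  → r_3 = 5.8597
beam 4: φ=90°, α=300°
  cosα=0.5000 sinα=-0.8660 | (3,6) | tMaxX 1.1400 tMaxY 0.7621 | tΔX 2.0000 tΔY 1.1547
    t=0.7621 [y] (3,5)
    t=1.1400 [x] (4,5)
    t=1.9168 [y] (4,4)
    t=3.0715 [y] (4,3)
    t=3.1400 [x] (5,3)
    t=4.2262 [y] (5,2)
    t=5.1400 [x] (6,2)
    t=5.3809 [y] (6,1)
    t=6.5356 [y] (6,0) — stop
  → r_4 = 6.5356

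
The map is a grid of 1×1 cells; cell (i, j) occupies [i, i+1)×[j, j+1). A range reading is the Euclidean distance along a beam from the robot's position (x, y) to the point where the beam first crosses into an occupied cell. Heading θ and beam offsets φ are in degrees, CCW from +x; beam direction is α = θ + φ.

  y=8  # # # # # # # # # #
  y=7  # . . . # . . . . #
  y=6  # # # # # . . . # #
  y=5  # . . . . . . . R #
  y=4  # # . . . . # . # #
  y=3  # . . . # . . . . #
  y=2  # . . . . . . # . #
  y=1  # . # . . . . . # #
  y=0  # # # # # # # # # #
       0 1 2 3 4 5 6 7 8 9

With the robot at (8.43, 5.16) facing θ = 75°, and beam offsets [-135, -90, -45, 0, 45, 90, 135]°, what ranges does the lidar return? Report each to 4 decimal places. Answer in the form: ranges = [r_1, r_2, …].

beam 1: φ=-135°, α=300°
  direction (0.5000, -0.8660); cell (8,5); t to first gridline: x 1.1400, y 0.1848 (then +2.0000 / +1.1547)
    (8,4) via y @ 0.1848  # hit
  → r_1 = 0.1848
beam 2: φ=-90°, α=345°
  direction (0.9659, -0.2588); cell (8,5); t to first gridline: x 0.5901, y 0.6182 (then +1.0353 / +3.8637)
    (9,5) via x @ 0.5901  # hit
  → r_2 = 0.5901
beam 3: φ=-45°, α=30°
  direction (0.8660, 0.5000); cell (8,5); t to first gridline: x 0.6582, y 1.6800 (then +1.1547 / +2.0000)
    (9,5) via x @ 0.6582  # hit
  → r_3 = 0.6582
beam 4: φ=0°, α=75°
  direction (0.2588, 0.9659); cell (8,5); t to first gridline: x 2.2023, y 0.8696 (then +3.8637 / +1.0353)
    (8,6) via y @ 0.8696  # hit
  → r_4 = 0.8696
beam 5: φ=45°, α=120°
  direction (-0.5000, 0.8660); cell (8,5); t to first gridline: x 0.8600, y 0.9699 (then +2.0000 / +1.1547)
    (7,5) via x @ 0.8600
    (7,6) via y @ 0.9699
    (7,7) via y @ 2.1246
    (6,7) via x @ 2.8600
    (6,8) via y @ 3.2793  # hit
  → r_5 = 3.2793
beam 6: φ=90°, α=165°
  direction (-0.9659, 0.2588); cell (8,5); t to first gridline: x 0.4452, y 3.2455 (then +1.0353 / +3.8637)
    (7,5) via x @ 0.4452
    (6,5) via x @ 1.4804
    (5,5) via x @ 2.5157
    (5,6) via y @ 3.2455
    (4,6) via x @ 3.5510  # hit
  → r_6 = 3.5510
beam 7: φ=135°, α=210°
  direction (-0.8660, -0.5000); cell (8,5); t to first gridline: x 0.4965, y 0.3200 (then +1.1547 / +2.0000)
    (8,4) via y @ 0.3200  # hit
  → r_7 = 0.3200

ranges = [0.1848, 0.5901, 0.6582, 0.8696, 3.2793, 3.5510, 0.3200]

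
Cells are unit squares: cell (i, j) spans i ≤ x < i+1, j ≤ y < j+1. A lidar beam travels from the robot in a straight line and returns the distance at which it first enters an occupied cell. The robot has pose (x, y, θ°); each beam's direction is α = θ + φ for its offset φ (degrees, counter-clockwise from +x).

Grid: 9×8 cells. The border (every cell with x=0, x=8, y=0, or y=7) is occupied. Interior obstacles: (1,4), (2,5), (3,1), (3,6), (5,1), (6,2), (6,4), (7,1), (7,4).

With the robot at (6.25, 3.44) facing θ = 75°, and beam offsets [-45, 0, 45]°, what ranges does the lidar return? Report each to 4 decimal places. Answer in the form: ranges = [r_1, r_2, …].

beam 1: φ=-45°, α=30°
  cosα=0.8660 sinα=0.5000 | (6,3) | tMaxX 0.8660 tMaxY 1.1200 | tΔX 1.1547 tΔY 2.0000
    t=0.8660 [x] (7,3)
    t=1.1200 [y] (7,4) — stop
  → r_1 = 1.1200
beam 2: φ=0°, α=75°
  cosα=0.2588 sinα=0.9659 | (6,3) | tMaxX 2.8978 tMaxY 0.5798 | tΔX 3.8637 tΔY 1.0353
    t=0.5798 [y] (6,4) — stop
  → r_2 = 0.5798
beam 3: φ=45°, α=120°
  cosα=-0.5000 sinα=0.8660 | (6,3) | tMaxX 0.5000 tMaxY 0.6466 | tΔX 2.0000 tΔY 1.1547
    t=0.5000 [x] (5,3)
    t=0.6466 [y] (5,4)
    t=1.8013 [y] (5,5)
    t=2.5000 [x] (4,5)
    t=2.9560 [y] (4,6)
    t=4.1107 [y] (4,7) — stop
  → r_3 = 4.1107

ranges = [1.1200, 0.5798, 4.1107]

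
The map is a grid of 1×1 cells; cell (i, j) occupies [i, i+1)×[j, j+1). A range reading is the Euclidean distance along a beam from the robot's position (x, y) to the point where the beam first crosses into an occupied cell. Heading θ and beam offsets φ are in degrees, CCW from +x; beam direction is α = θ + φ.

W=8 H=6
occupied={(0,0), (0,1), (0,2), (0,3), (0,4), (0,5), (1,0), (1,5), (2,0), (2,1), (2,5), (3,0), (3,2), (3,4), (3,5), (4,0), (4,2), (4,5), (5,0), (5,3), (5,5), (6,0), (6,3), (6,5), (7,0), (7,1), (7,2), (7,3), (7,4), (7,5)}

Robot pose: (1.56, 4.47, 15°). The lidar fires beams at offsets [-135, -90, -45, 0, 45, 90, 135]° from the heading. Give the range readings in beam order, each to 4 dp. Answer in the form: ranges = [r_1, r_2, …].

ranges = [1.1200, 2.5571, 2.9400, 1.4908, 0.6120, 0.5487, 0.6466]

beam 1: φ=-135°, α=240°
  d=(-0.5000,-0.8660)  start (1,4)  tX=1.1200 tY=0.5427  stride 1/|dx|=2.0000 1/|dy|=1.1547
    cross y-line → (1,3), t=0.5427
    cross x-line → (0,3), t=1.1200 (wall)
  → r_1 = 1.1200
beam 2: φ=-90°, α=285°
  d=(0.2588,-0.9659)  start (1,4)  tX=1.7000 tY=0.4866  stride 1/|dx|=3.8637 1/|dy|=1.0353
    cross y-line → (1,3), t=0.4866
    cross y-line → (1,2), t=1.5219
    cross x-line → (2,2), t=1.7000
    cross y-line → (2,1), t=2.5571 (wall)
  → r_2 = 2.5571
beam 3: φ=-45°, α=330°
  d=(0.8660,-0.5000)  start (1,4)  tX=0.5081 tY=0.9400  stride 1/|dx|=1.1547 1/|dy|=2.0000
    cross x-line → (2,4), t=0.5081
    cross y-line → (2,3), t=0.9400
    cross x-line → (3,3), t=1.6628
    cross x-line → (4,3), t=2.8175
    cross y-line → (4,2), t=2.9400 (wall)
  → r_3 = 2.9400
beam 4: φ=0°, α=15°
  d=(0.9659,0.2588)  start (1,4)  tX=0.4555 tY=2.0478  stride 1/|dx|=1.0353 1/|dy|=3.8637
    cross x-line → (2,4), t=0.4555
    cross x-line → (3,4), t=1.4908 (wall)
  → r_4 = 1.4908
beam 5: φ=45°, α=60°
  d=(0.5000,0.8660)  start (1,4)  tX=0.8800 tY=0.6120  stride 1/|dx|=2.0000 1/|dy|=1.1547
    cross y-line → (1,5), t=0.6120 (wall)
  → r_5 = 0.6120
beam 6: φ=90°, α=105°
  d=(-0.2588,0.9659)  start (1,4)  tX=2.1637 tY=0.5487  stride 1/|dx|=3.8637 1/|dy|=1.0353
    cross y-line → (1,5), t=0.5487 (wall)
  → r_6 = 0.5487
beam 7: φ=135°, α=150°
  d=(-0.8660,0.5000)  start (1,4)  tX=0.6466 tY=1.0600  stride 1/|dx|=1.1547 1/|dy|=2.0000
    cross x-line → (0,4), t=0.6466 (wall)
  → r_7 = 0.6466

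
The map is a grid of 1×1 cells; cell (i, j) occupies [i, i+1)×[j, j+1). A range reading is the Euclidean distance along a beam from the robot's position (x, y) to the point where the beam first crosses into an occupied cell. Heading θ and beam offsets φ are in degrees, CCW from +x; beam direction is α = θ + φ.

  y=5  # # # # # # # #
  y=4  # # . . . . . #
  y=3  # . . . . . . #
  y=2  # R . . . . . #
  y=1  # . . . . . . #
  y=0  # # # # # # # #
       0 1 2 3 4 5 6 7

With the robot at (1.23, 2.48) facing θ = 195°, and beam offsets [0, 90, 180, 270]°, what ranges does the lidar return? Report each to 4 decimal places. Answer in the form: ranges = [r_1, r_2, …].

beam 1: φ=0°, α=195°
  dir = (cos 195°, sin 195°) = (-0.9659, -0.2588); from cell (1,2)
  next x-line at t=0.2381, next y-line at t=1.8546; Δt_x=1.0353, Δt_y=3.8637
    x: enter (0,2) at t=0.2381 ← occupied
  → r_1 = 0.2381
beam 2: φ=90°, α=285°
  dir = (cos 285°, sin 285°) = (0.2588, -0.9659); from cell (1,2)
  next x-line at t=2.9751, next y-line at t=0.4969; Δt_x=3.8637, Δt_y=1.0353
    y: enter (1,1) at t=0.4969
    y: enter (1,0) at t=1.5322 ← occupied
  → r_2 = 1.5322
beam 3: φ=180°, α=15°
  dir = (cos 15°, sin 15°) = (0.9659, 0.2588); from cell (1,2)
  next x-line at t=0.7972, next y-line at t=2.0091; Δt_x=1.0353, Δt_y=3.8637
    x: enter (2,2) at t=0.7972
    x: enter (3,2) at t=1.8324
    y: enter (3,3) at t=2.0091
    x: enter (4,3) at t=2.8677
    x: enter (5,3) at t=3.9030
    x: enter (6,3) at t=4.9383
    y: enter (6,4) at t=5.8728
    x: enter (7,4) at t=5.9735 ← occupied
  → r_3 = 5.9735
beam 4: φ=270°, α=105°
  dir = (cos 105°, sin 105°) = (-0.2588, 0.9659); from cell (1,2)
  next x-line at t=0.8887, next y-line at t=0.5383; Δt_x=3.8637, Δt_y=1.0353
    y: enter (1,3) at t=0.5383
    x: enter (0,3) at t=0.8887 ← occupied
  → r_4 = 0.8887

ranges = [0.2381, 1.5322, 5.9735, 0.8887]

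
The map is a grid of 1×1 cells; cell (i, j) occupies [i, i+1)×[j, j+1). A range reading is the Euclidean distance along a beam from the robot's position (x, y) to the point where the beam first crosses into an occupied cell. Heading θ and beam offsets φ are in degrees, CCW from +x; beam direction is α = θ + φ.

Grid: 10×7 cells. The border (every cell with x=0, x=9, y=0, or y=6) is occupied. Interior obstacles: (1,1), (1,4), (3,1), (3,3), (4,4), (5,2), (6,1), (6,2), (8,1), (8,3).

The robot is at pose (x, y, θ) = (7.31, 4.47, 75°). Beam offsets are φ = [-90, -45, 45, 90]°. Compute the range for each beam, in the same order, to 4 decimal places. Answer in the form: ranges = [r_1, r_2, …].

beam 1: φ=-90°, α=345°
  dir = (cos 345°, sin 345°) = (0.9659, -0.2588); from cell (7,4)
  next x-line at t=0.7143, next y-line at t=1.8159; Δt_x=1.0353, Δt_y=3.8637
    x: enter (8,4) at t=0.7143
    x: enter (9,4) at t=1.7496 ← occupied
  → r_1 = 1.7496
beam 2: φ=-45°, α=30°
  dir = (cos 30°, sin 30°) = (0.8660, 0.5000); from cell (7,4)
  next x-line at t=0.7967, next y-line at t=1.0600; Δt_x=1.1547, Δt_y=2.0000
    x: enter (8,4) at t=0.7967
    y: enter (8,5) at t=1.0600
    x: enter (9,5) at t=1.9514 ← occupied
  → r_2 = 1.9514
beam 3: φ=45°, α=120°
  dir = (cos 120°, sin 120°) = (-0.5000, 0.8660); from cell (7,4)
  next x-line at t=0.6200, next y-line at t=0.6120; Δt_x=2.0000, Δt_y=1.1547
    y: enter (7,5) at t=0.6120
    x: enter (6,5) at t=0.6200
    y: enter (6,6) at t=1.7667 ← occupied
  → r_3 = 1.7667
beam 4: φ=90°, α=165°
  dir = (cos 165°, sin 165°) = (-0.9659, 0.2588); from cell (7,4)
  next x-line at t=0.3209, next y-line at t=2.0478; Δt_x=1.0353, Δt_y=3.8637
    x: enter (6,4) at t=0.3209
    x: enter (5,4) at t=1.3562
    y: enter (5,5) at t=2.0478
    x: enter (4,5) at t=2.3915
    x: enter (3,5) at t=3.4268
    x: enter (2,5) at t=4.4620
    x: enter (1,5) at t=5.4973
    y: enter (1,6) at t=5.9115 ← occupied
  → r_4 = 5.9115

ranges = [1.7496, 1.9514, 1.7667, 5.9115]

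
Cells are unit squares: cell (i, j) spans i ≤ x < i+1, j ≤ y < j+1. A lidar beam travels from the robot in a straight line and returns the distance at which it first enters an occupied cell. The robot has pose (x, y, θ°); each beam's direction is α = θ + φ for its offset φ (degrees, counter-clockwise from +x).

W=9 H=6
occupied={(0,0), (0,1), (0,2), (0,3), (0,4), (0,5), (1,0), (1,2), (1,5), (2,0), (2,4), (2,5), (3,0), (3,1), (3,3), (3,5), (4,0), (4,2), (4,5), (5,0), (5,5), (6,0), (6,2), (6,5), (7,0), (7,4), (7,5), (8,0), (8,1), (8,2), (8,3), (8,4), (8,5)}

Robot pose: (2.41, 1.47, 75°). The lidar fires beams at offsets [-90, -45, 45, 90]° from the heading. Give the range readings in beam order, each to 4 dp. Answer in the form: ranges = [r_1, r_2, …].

ranges = [0.6108, 0.6813, 0.8200, 1.4597]

beam 1: φ=-90°, α=345°
  d=(0.9659,-0.2588)  start (2,1)  tX=0.6108 tY=1.8159  stride 1/|dx|=1.0353 1/|dy|=3.8637
    cross x-line → (3,1), t=0.6108 (wall)
  → r_1 = 0.6108
beam 2: φ=-45°, α=30°
  d=(0.8660,0.5000)  start (2,1)  tX=0.6813 tY=1.0600  stride 1/|dx|=1.1547 1/|dy|=2.0000
    cross x-line → (3,1), t=0.6813 (wall)
  → r_2 = 0.6813
beam 3: φ=45°, α=120°
  d=(-0.5000,0.8660)  start (2,1)  tX=0.8200 tY=0.6120  stride 1/|dx|=2.0000 1/|dy|=1.1547
    cross y-line → (2,2), t=0.6120
    cross x-line → (1,2), t=0.8200 (wall)
  → r_3 = 0.8200
beam 4: φ=90°, α=165°
  d=(-0.9659,0.2588)  start (2,1)  tX=0.4245 tY=2.0478  stride 1/|dx|=1.0353 1/|dy|=3.8637
    cross x-line → (1,1), t=0.4245
    cross x-line → (0,1), t=1.4597 (wall)
  → r_4 = 1.4597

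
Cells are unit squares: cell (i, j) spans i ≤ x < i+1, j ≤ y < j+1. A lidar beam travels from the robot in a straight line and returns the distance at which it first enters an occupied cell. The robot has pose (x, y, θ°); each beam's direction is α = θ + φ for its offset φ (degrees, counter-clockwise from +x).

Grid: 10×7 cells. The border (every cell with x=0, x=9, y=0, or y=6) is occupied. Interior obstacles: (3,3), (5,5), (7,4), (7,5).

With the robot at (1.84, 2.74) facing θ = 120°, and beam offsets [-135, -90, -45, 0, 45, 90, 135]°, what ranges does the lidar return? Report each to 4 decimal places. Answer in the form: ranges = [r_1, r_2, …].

ranges = [6.7228, 1.3395, 3.3750, 1.6800, 0.8696, 0.9699, 1.8014]

beam 1: φ=-135°, α=345°
  d=(0.9659,-0.2588)  start (1,2)  tX=0.1656 tY=2.8591  stride 1/|dx|=1.0353 1/|dy|=3.8637
    cross x-line → (2,2), t=0.1656
    cross x-line → (3,2), t=1.2009
    cross x-line → (4,2), t=2.2362
    cross y-line → (4,1), t=2.8591
    cross x-line → (5,1), t=3.2715
    cross x-line → (6,1), t=4.3067
    cross x-line → (7,1), t=5.3420
    cross x-line → (8,1), t=6.3773
    cross y-line → (8,0), t=6.7228 (wall)
  → r_1 = 6.7228
beam 2: φ=-90°, α=30°
  d=(0.8660,0.5000)  start (1,2)  tX=0.1848 tY=0.5200  stride 1/|dx|=1.1547 1/|dy|=2.0000
    cross x-line → (2,2), t=0.1848
    cross y-line → (2,3), t=0.5200
    cross x-line → (3,3), t=1.3395 (wall)
  → r_2 = 1.3395
beam 3: φ=-45°, α=75°
  d=(0.2588,0.9659)  start (1,2)  tX=0.6182 tY=0.2692  stride 1/|dx|=3.8637 1/|dy|=1.0353
    cross y-line → (1,3), t=0.2692
    cross x-line → (2,3), t=0.6182
    cross y-line → (2,4), t=1.3044
    cross y-line → (2,5), t=2.3397
    cross y-line → (2,6), t=3.3750 (wall)
  → r_3 = 3.3750
beam 4: φ=0°, α=120°
  d=(-0.5000,0.8660)  start (1,2)  tX=1.6800 tY=0.3002  stride 1/|dx|=2.0000 1/|dy|=1.1547
    cross y-line → (1,3), t=0.3002
    cross y-line → (1,4), t=1.4549
    cross x-line → (0,4), t=1.6800 (wall)
  → r_4 = 1.6800
beam 5: φ=45°, α=165°
  d=(-0.9659,0.2588)  start (1,2)  tX=0.8696 tY=1.0046  stride 1/|dx|=1.0353 1/|dy|=3.8637
    cross x-line → (0,2), t=0.8696 (wall)
  → r_5 = 0.8696
beam 6: φ=90°, α=210°
  d=(-0.8660,-0.5000)  start (1,2)  tX=0.9699 tY=1.4800  stride 1/|dx|=1.1547 1/|dy|=2.0000
    cross x-line → (0,2), t=0.9699 (wall)
  → r_6 = 0.9699
beam 7: φ=135°, α=255°
  d=(-0.2588,-0.9659)  start (1,2)  tX=3.2455 tY=0.7661  stride 1/|dx|=3.8637 1/|dy|=1.0353
    cross y-line → (1,1), t=0.7661
    cross y-line → (1,0), t=1.8014 (wall)
  → r_7 = 1.8014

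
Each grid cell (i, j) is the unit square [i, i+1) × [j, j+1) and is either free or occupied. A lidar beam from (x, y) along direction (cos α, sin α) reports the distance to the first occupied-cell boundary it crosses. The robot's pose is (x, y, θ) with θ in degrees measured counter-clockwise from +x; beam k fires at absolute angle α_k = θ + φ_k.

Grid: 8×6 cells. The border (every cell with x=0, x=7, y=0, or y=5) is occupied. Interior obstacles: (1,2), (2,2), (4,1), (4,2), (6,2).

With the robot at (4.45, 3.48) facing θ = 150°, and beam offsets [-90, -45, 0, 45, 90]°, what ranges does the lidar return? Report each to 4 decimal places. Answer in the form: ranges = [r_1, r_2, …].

ranges = [1.7551, 1.5736, 3.0400, 1.8546, 0.5543]

beam 1: φ=-90°, α=60°
  d=(0.5000,0.8660)  start (4,3)  tX=1.1000 tY=0.6004  stride 1/|dx|=2.0000 1/|dy|=1.1547
    cross y-line → (4,4), t=0.6004
    cross x-line → (5,4), t=1.1000
    cross y-line → (5,5), t=1.7551 (wall)
  → r_1 = 1.7551
beam 2: φ=-45°, α=105°
  d=(-0.2588,0.9659)  start (4,3)  tX=1.7387 tY=0.5383  stride 1/|dx|=3.8637 1/|dy|=1.0353
    cross y-line → (4,4), t=0.5383
    cross y-line → (4,5), t=1.5736 (wall)
  → r_2 = 1.5736
beam 3: φ=0°, α=150°
  d=(-0.8660,0.5000)  start (4,3)  tX=0.5196 tY=1.0400  stride 1/|dx|=1.1547 1/|dy|=2.0000
    cross x-line → (3,3), t=0.5196
    cross y-line → (3,4), t=1.0400
    cross x-line → (2,4), t=1.6743
    cross x-line → (1,4), t=2.8290
    cross y-line → (1,5), t=3.0400 (wall)
  → r_3 = 3.0400
beam 4: φ=45°, α=195°
  d=(-0.9659,-0.2588)  start (4,3)  tX=0.4659 tY=1.8546  stride 1/|dx|=1.0353 1/|dy|=3.8637
    cross x-line → (3,3), t=0.4659
    cross x-line → (2,3), t=1.5012
    cross y-line → (2,2), t=1.8546 (wall)
  → r_4 = 1.8546
beam 5: φ=90°, α=240°
  d=(-0.5000,-0.8660)  start (4,3)  tX=0.9000 tY=0.5543  stride 1/|dx|=2.0000 1/|dy|=1.1547
    cross y-line → (4,2), t=0.5543 (wall)
  → r_5 = 0.5543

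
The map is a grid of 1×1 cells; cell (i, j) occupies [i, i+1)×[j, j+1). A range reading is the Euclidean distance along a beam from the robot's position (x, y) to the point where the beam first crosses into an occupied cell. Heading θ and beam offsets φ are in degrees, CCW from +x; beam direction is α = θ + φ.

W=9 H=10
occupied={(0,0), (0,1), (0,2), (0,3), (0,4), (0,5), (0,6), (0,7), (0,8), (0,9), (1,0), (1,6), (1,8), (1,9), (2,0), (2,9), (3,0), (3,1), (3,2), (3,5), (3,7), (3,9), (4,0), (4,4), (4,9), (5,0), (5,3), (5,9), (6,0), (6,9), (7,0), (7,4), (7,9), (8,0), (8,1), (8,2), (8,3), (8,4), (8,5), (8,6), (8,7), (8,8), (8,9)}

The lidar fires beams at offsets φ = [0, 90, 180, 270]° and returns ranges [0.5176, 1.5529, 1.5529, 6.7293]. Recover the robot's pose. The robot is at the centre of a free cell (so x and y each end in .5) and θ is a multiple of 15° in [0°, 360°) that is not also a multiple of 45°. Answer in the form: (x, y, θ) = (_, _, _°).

(x, y, θ) = (1.5, 2.5, 165°)

The pose lattice has 47·16 = 752 candidates. Test each by forward raycasting.
  (5.5, 6.5, 240°): beam 1 = 1.7321 ≠ 0.5176 ✗
  (5.5, 8.5, 75°): beam 2 = 1.9319 ≠ 1.5529 ✗
  (5.5, 2.5, 330°): beam 1 = 2.8868 ≠ 0.5176 ✗
  (1.5, 3.5, 30°): beam 1 = 2.8868 ≠ 0.5176 ✗
  (7.5, 5.5, 300°): beam 1 = 0.5774 ≠ 0.5176 ✗
  …
  (1.5, 2.5, 165°): r_1=0.5176, r_2=1.5529, r_3=1.5529, r_4=6.7293 — all match ✓
Unique over the lattice → pose = (1.5, 2.5, 165°).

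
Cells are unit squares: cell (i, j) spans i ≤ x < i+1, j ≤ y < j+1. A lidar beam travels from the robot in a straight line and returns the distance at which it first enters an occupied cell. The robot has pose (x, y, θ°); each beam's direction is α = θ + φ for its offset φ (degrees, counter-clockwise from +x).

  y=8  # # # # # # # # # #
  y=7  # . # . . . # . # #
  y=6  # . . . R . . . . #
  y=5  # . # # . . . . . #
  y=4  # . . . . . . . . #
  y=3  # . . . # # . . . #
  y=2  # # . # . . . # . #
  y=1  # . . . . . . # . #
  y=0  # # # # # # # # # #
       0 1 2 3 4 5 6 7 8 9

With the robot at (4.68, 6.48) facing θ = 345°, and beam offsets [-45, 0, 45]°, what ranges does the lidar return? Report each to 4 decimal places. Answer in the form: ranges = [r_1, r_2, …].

ranges = [4.6400, 4.4724, 1.5242]

beam 1: φ=-45°, α=300°
  direction (0.5000, -0.8660); cell (4,6); t to first gridline: x 0.6400, y 0.5543 (then +2.0000 / +1.1547)
    (4,5) via y @ 0.5543
    (5,5) via x @ 0.6400
    (5,4) via y @ 1.7090
    (6,4) via x @ 2.6400
    (6,3) via y @ 2.8637
    (6,2) via y @ 4.0184
    (7,2) via x @ 4.6400  # hit
  → r_1 = 4.6400
beam 2: φ=0°, α=345°
  direction (0.9659, -0.2588); cell (4,6); t to first gridline: x 0.3313, y 1.8546 (then +1.0353 / +3.8637)
    (5,6) via x @ 0.3313
    (6,6) via x @ 1.3666
    (6,5) via y @ 1.8546
    (7,5) via x @ 2.4018
    (8,5) via x @ 3.4371
    (9,5) via x @ 4.4724  # hit
  → r_2 = 4.4724
beam 3: φ=45°, α=30°
  direction (0.8660, 0.5000); cell (4,6); t to first gridline: x 0.3695, y 1.0400 (then +1.1547 / +2.0000)
    (5,6) via x @ 0.3695
    (5,7) via y @ 1.0400
    (6,7) via x @ 1.5242  # hit
  → r_3 = 1.5242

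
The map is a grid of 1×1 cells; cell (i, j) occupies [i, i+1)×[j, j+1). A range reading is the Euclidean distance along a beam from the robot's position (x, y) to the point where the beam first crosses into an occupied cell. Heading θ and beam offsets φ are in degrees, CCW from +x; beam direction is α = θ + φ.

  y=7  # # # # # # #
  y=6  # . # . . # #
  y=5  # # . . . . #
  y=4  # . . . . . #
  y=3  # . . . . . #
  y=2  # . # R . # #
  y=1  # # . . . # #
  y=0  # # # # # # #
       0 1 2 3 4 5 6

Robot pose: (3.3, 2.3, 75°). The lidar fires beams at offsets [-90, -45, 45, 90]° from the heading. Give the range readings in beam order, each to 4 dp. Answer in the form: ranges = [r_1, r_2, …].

ranges = [1.7600, 3.1177, 0.6000, 0.3106]

beam 1: φ=-90°, α=345°
  d=(0.9659,-0.2588)  start (3,2)  tX=0.7247 tY=1.1591  stride 1/|dx|=1.0353 1/|dy|=3.8637
    cross x-line → (4,2), t=0.7247
    cross y-line → (4,1), t=1.1591
    cross x-line → (5,1), t=1.7600 (wall)
  → r_1 = 1.7600
beam 2: φ=-45°, α=30°
  d=(0.8660,0.5000)  start (3,2)  tX=0.8083 tY=1.4000  stride 1/|dx|=1.1547 1/|dy|=2.0000
    cross x-line → (4,2), t=0.8083
    cross y-line → (4,3), t=1.4000
    cross x-line → (5,3), t=1.9630
    cross x-line → (6,3), t=3.1177 (wall)
  → r_2 = 3.1177
beam 3: φ=45°, α=120°
  d=(-0.5000,0.8660)  start (3,2)  tX=0.6000 tY=0.8083  stride 1/|dx|=2.0000 1/|dy|=1.1547
    cross x-line → (2,2), t=0.6000 (wall)
  → r_3 = 0.6000
beam 4: φ=90°, α=165°
  d=(-0.9659,0.2588)  start (3,2)  tX=0.3106 tY=2.7046  stride 1/|dx|=1.0353 1/|dy|=3.8637
    cross x-line → (2,2), t=0.3106 (wall)
  → r_4 = 0.3106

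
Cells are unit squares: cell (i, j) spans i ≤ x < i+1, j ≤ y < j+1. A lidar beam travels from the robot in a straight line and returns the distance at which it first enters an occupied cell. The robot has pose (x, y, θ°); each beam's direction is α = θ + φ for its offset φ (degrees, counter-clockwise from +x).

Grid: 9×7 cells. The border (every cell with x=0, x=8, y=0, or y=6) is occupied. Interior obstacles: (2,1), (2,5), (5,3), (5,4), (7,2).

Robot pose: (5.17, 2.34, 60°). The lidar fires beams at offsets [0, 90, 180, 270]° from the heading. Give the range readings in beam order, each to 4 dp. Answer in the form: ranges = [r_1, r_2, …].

beam 1: φ=0°, α=60°
  cosα=0.5000 sinα=0.8660 | (5,2) | tMaxX 1.6600 tMaxY 0.7621 | tΔX 2.0000 tΔY 1.1547
    t=0.7621 [y] (5,3) — stop
  → r_1 = 0.7621
beam 2: φ=90°, α=150°
  cosα=-0.8660 sinα=0.5000 | (5,2) | tMaxX 0.1963 tMaxY 1.3200 | tΔX 1.1547 tΔY 2.0000
    t=0.1963 [x] (4,2)
    t=1.3200 [y] (4,3)
    t=1.3510 [x] (3,3)
    t=2.5057 [x] (2,3)
    t=3.3200 [y] (2,4)
    t=3.6604 [x] (1,4)
    t=4.8151 [x] (0,4) — stop
  → r_2 = 4.8151
beam 3: φ=180°, α=240°
  cosα=-0.5000 sinα=-0.8660 | (5,2) | tMaxX 0.3400 tMaxY 0.3926 | tΔX 2.0000 tΔY 1.1547
    t=0.3400 [x] (4,2)
    t=0.3926 [y] (4,1)
    t=1.5473 [y] (4,0) — stop
  → r_3 = 1.5473
beam 4: φ=270°, α=330°
  cosα=0.8660 sinα=-0.5000 | (5,2) | tMaxX 0.9584 tMaxY 0.6800 | tΔX 1.1547 tΔY 2.0000
    t=0.6800 [y] (5,1)
    t=0.9584 [x] (6,1)
    t=2.1131 [x] (7,1)
    t=2.6800 [y] (7,0) — stop
  → r_4 = 2.6800

ranges = [0.7621, 4.8151, 1.5473, 2.6800]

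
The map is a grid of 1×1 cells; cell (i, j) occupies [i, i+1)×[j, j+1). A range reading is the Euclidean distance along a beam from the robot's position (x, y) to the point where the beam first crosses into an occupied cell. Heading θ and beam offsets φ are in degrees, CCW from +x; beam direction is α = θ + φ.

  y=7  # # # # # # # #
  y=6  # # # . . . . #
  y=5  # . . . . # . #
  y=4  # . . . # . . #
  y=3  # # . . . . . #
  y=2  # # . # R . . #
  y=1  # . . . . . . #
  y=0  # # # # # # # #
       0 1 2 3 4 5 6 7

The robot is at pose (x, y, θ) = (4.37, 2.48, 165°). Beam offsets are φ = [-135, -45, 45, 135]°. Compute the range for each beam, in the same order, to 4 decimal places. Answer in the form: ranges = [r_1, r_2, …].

ranges = [3.0369, 4.0645, 0.4272, 1.7090]

beam 1: φ=-135°, α=30°
  d=(0.8660,0.5000)  start (4,2)  tX=0.7275 tY=1.0400  stride 1/|dx|=1.1547 1/|dy|=2.0000
    cross x-line → (5,2), t=0.7275
    cross y-line → (5,3), t=1.0400
    cross x-line → (6,3), t=1.8822
    cross x-line → (7,3), t=3.0369 (wall)
  → r_1 = 3.0369
beam 2: φ=-45°, α=120°
  d=(-0.5000,0.8660)  start (4,2)  tX=0.7400 tY=0.6004  stride 1/|dx|=2.0000 1/|dy|=1.1547
    cross y-line → (4,3), t=0.6004
    cross x-line → (3,3), t=0.7400
    cross y-line → (3,4), t=1.7551
    cross x-line → (2,4), t=2.7400
    cross y-line → (2,5), t=2.9098
    cross y-line → (2,6), t=4.0645 (wall)
  → r_2 = 4.0645
beam 3: φ=45°, α=210°
  d=(-0.8660,-0.5000)  start (4,2)  tX=0.4272 tY=0.9600  stride 1/|dx|=1.1547 1/|dy|=2.0000
    cross x-line → (3,2), t=0.4272 (wall)
  → r_3 = 0.4272
beam 4: φ=135°, α=300°
  d=(0.5000,-0.8660)  start (4,2)  tX=1.2600 tY=0.5543  stride 1/|dx|=2.0000 1/|dy|=1.1547
    cross y-line → (4,1), t=0.5543
    cross x-line → (5,1), t=1.2600
    cross y-line → (5,0), t=1.7090 (wall)
  → r_4 = 1.7090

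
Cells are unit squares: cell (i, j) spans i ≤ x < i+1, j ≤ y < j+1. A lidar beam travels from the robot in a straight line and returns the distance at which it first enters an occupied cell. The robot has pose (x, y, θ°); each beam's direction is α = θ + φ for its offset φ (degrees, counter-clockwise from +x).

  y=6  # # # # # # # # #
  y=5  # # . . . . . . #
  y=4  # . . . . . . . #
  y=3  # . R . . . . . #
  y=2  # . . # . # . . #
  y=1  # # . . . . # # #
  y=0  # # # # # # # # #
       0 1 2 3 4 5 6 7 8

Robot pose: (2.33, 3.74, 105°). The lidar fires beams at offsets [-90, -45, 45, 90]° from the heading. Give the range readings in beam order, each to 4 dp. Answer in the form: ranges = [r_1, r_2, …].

ranges = [5.8700, 2.6096, 1.5358, 1.3769]

beam 1: φ=-90°, α=15°
  direction (0.9659, 0.2588); cell (2,3); t to first gridline: x 0.6936, y 1.0046 (then +1.0353 / +3.8637)
    (3,3) via x @ 0.6936
    (3,4) via y @ 1.0046
    (4,4) via x @ 1.7289
    (5,4) via x @ 2.7642
    (6,4) via x @ 3.7995
    (7,4) via x @ 4.8347
    (7,5) via y @ 4.8683
    (8,5) via x @ 5.8700  # hit
  → r_1 = 5.8700
beam 2: φ=-45°, α=60°
  direction (0.5000, 0.8660); cell (2,3); t to first gridline: x 1.3400, y 0.3002 (then +2.0000 / +1.1547)
    (2,4) via y @ 0.3002
    (3,4) via x @ 1.3400
    (3,5) via y @ 1.4549
    (3,6) via y @ 2.6096  # hit
  → r_2 = 2.6096
beam 3: φ=45°, α=150°
  direction (-0.8660, 0.5000); cell (2,3); t to first gridline: x 0.3811, y 0.5200 (then +1.1547 / +2.0000)
    (1,3) via x @ 0.3811
    (1,4) via y @ 0.5200
    (0,4) via x @ 1.5358  # hit
  → r_3 = 1.5358
beam 4: φ=90°, α=195°
  direction (-0.9659, -0.2588); cell (2,3); t to first gridline: x 0.3416, y 2.8591 (then +1.0353 / +3.8637)
    (1,3) via x @ 0.3416
    (0,3) via x @ 1.3769  # hit
  → r_4 = 1.3769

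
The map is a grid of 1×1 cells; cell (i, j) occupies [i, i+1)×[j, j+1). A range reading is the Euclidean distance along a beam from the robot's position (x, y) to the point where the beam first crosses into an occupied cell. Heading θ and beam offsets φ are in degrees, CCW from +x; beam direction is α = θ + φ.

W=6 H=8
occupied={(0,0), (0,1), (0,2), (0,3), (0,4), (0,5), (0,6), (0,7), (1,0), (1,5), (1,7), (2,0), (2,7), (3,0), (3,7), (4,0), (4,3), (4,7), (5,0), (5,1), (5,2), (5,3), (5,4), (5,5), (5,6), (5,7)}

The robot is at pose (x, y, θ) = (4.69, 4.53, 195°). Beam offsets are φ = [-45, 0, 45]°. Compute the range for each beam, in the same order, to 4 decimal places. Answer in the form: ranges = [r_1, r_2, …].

ranges = [4.2608, 3.8202, 0.6120]

beam 1: φ=-45°, α=150°
  cosα=-0.8660 sinα=0.5000 | (4,4) | tMaxX 0.7967 tMaxY 0.9400 | tΔX 1.1547 tΔY 2.0000
    t=0.7967 [x] (3,4)
    t=0.9400 [y] (3,5)
    t=1.9514 [x] (2,5)
    t=2.9400 [y] (2,6)
    t=3.1061 [x] (1,6)
    t=4.2608 [x] (0,6) — stop
  → r_1 = 4.2608
beam 2: φ=0°, α=195°
  cosα=-0.9659 sinα=-0.2588 | (4,4) | tMaxX 0.7143 tMaxY 2.0478 | tΔX 1.0353 tΔY 3.8637
    t=0.7143 [x] (3,4)
    t=1.7496 [x] (2,4)
    t=2.0478 [y] (2,3)
    t=2.7849 [x] (1,3)
    t=3.8202 [x] (0,3) — stop
  → r_2 = 3.8202
beam 3: φ=45°, α=240°
  cosα=-0.5000 sinα=-0.8660 | (4,4) | tMaxX 1.3800 tMaxY 0.6120 | tΔX 2.0000 tΔY 1.1547
    t=0.6120 [y] (4,3) — stop
  → r_3 = 0.6120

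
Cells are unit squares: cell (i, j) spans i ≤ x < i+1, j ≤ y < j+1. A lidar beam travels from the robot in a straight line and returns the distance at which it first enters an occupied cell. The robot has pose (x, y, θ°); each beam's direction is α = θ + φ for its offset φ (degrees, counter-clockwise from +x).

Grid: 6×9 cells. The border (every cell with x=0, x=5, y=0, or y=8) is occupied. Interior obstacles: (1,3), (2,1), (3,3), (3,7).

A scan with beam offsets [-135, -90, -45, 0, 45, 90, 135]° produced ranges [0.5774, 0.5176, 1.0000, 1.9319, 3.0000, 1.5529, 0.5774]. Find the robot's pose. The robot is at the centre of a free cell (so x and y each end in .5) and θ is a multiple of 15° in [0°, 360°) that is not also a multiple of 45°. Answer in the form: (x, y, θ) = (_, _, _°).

Enumerate (i+0.5, j+0.5, θ) over the 24 free cells and 16 admissible headings. For each, cast all 7 beams and compare to the given ranges.
  (3.5, 1.5, 75°): beam 2 = 1.5529 ≠ 0.5176 ✗
  (4.5, 5.5, 255°): beam 1 = 1.7321 ≠ 0.5774 ✗
  (4.5, 4.5, 285°): beam 1 = 4.0415 ≠ 0.5774 ✗
  (3.5, 6.5, 105°): beam 1 = 1.7321 ≠ 0.5774 ✗
  (2.5, 4.5, 255°): beam 1 = 3.0000 ≠ 0.5774 ✗
  …
  (4.5, 1.5, 105°): r_1=0.5774, r_2=0.5176, r_3=1.0000, r_4=1.9319, r_5=3.0000, r_6=1.5529, r_7=0.5774 — all match ✓
Only this pose fits every beam.

(x, y, θ) = (4.5, 1.5, 105°)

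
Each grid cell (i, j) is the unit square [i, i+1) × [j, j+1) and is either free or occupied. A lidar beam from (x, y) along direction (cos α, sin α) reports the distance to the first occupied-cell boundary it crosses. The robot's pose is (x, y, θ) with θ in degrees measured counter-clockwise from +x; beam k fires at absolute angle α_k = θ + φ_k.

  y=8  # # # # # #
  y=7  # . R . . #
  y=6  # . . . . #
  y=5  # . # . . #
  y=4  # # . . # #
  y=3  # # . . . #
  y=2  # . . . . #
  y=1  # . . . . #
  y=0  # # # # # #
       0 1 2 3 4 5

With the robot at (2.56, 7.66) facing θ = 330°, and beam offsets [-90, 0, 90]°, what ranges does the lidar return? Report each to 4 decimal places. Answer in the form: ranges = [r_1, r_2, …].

beam 1: φ=-90°, α=240°
  cosα=-0.5000 sinα=-0.8660 | (2,7) | tMaxX 1.1200 tMaxY 0.7621 | tΔX 2.0000 tΔY 1.1547
    t=0.7621 [y] (2,6)
    t=1.1200 [x] (1,6)
    t=1.9168 [y] (1,5)
    t=3.0715 [y] (1,4) — stop
  → r_1 = 3.0715
beam 2: φ=0°, α=330°
  cosα=0.8660 sinα=-0.5000 | (2,7) | tMaxX 0.5081 tMaxY 1.3200 | tΔX 1.1547 tΔY 2.0000
    t=0.5081 [x] (3,7)
    t=1.3200 [y] (3,6)
    t=1.6628 [x] (4,6)
    t=2.8175 [x] (5,6) — stop
  → r_2 = 2.8175
beam 3: φ=90°, α=60°
  cosα=0.5000 sinα=0.8660 | (2,7) | tMaxX 0.8800 tMaxY 0.3926 | tΔX 2.0000 tΔY 1.1547
    t=0.3926 [y] (2,8) — stop
  → r_3 = 0.3926

ranges = [3.0715, 2.8175, 0.3926]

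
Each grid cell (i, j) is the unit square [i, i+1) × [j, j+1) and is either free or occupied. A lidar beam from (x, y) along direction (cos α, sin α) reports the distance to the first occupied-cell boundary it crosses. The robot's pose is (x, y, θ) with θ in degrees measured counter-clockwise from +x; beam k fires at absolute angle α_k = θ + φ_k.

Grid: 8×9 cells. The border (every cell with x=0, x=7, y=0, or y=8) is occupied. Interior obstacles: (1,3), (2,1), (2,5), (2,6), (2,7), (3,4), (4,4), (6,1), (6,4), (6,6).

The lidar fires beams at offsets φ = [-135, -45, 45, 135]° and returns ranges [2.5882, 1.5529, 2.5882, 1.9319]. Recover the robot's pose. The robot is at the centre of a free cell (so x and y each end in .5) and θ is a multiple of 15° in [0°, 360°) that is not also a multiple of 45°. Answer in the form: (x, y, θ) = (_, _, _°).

(x, y, θ) = (5.5, 3.5, 30°)

Candidates: 32 free-cell centres × 16 headings = 512 poses. Raycast each; keep the one whose scan matches to 4 dp.
  (6.5, 5.5, 240°): beam 1 = 0.5176 ≠ 2.5882 ✗
  (1.5, 5.5, 165°): beam 1 = 0.5774 ≠ 2.5882 ✗
  (6.5, 2.5, 120°): beam 1 = 0.5176 ≠ 2.5882 ✗
  (4.5, 1.5, 285°): beam 1 = 3.0000 ≠ 2.5882 ✗
  (1.5, 2.5, 255°): beam 1 = 0.5774 ≠ 2.5882 ✗
  …
  (5.5, 3.5, 30°): r_1=2.5882, r_2=1.5529, r_3=2.5882, r_4=1.9319 — all match ✓
Only this pose fits every beam.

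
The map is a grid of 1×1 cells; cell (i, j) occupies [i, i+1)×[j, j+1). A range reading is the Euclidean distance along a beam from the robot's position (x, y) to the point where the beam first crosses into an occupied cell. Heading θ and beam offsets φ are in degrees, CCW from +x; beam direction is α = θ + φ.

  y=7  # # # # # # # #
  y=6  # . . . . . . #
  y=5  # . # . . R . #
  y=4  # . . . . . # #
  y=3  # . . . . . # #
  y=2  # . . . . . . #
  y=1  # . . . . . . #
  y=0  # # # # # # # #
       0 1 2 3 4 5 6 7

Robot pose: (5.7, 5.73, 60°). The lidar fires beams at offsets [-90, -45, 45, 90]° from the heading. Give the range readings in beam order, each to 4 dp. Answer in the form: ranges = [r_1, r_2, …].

beam 1: φ=-90°, α=330°
  dir = (cos 330°, sin 330°) = (0.8660, -0.5000); from cell (5,5)
  next x-line at t=0.3464, next y-line at t=1.4600; Δt_x=1.1547, Δt_y=2.0000
    x: enter (6,5) at t=0.3464
    y: enter (6,4) at t=1.4600 ← occupied
  → r_1 = 1.4600
beam 2: φ=-45°, α=15°
  dir = (cos 15°, sin 15°) = (0.9659, 0.2588); from cell (5,5)
  next x-line at t=0.3106, next y-line at t=1.0432; Δt_x=1.0353, Δt_y=3.8637
    x: enter (6,5) at t=0.3106
    y: enter (6,6) at t=1.0432
    x: enter (7,6) at t=1.3459 ← occupied
  → r_2 = 1.3459
beam 3: φ=45°, α=105°
  dir = (cos 105°, sin 105°) = (-0.2588, 0.9659); from cell (5,5)
  next x-line at t=2.7046, next y-line at t=0.2795; Δt_x=3.8637, Δt_y=1.0353
    y: enter (5,6) at t=0.2795
    y: enter (5,7) at t=1.3148 ← occupied
  → r_3 = 1.3148
beam 4: φ=90°, α=150°
  dir = (cos 150°, sin 150°) = (-0.8660, 0.5000); from cell (5,5)
  next x-line at t=0.8083, next y-line at t=0.5400; Δt_x=1.1547, Δt_y=2.0000
    y: enter (5,6) at t=0.5400
    x: enter (4,6) at t=0.8083
    x: enter (3,6) at t=1.9630
    y: enter (3,7) at t=2.5400 ← occupied
  → r_4 = 2.5400

ranges = [1.4600, 1.3459, 1.3148, 2.5400]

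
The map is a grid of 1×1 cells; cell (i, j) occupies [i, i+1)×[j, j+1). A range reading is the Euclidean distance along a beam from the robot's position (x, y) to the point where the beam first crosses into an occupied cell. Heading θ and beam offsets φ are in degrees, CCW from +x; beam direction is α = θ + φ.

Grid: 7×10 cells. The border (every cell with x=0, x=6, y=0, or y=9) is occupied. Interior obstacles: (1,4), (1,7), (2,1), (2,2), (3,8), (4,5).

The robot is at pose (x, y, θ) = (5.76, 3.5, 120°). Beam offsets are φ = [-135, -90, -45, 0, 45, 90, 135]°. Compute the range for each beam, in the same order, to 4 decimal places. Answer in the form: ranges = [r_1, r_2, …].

beam 1: φ=-135°, α=345°
  cosα=0.9659 sinα=-0.2588 | (5,3) | tMaxX 0.2485 tMaxY 1.9319 | tΔX 1.0353 tΔY 3.8637
    t=0.2485 [x] (6,3) — stop
  → r_1 = 0.2485
beam 2: φ=-90°, α=30°
  cosα=0.8660 sinα=0.5000 | (5,3) | tMaxX 0.2771 tMaxY 1.0000 | tΔX 1.1547 tΔY 2.0000
    t=0.2771 [x] (6,3) — stop
  → r_2 = 0.2771
beam 3: φ=-45°, α=75°
  cosα=0.2588 sinα=0.9659 | (5,3) | tMaxX 0.9273 tMaxY 0.5176 | tΔX 3.8637 tΔY 1.0353
    t=0.5176 [y] (5,4)
    t=0.9273 [x] (6,4) — stop
  → r_3 = 0.9273
beam 4: φ=0°, α=120°
  cosα=-0.5000 sinα=0.8660 | (5,3) | tMaxX 1.5200 tMaxY 0.5774 | tΔX 2.0000 tΔY 1.1547
    t=0.5774 [y] (5,4)
    t=1.5200 [x] (4,4)
    t=1.7321 [y] (4,5) — stop
  → r_4 = 1.7321
beam 5: φ=45°, α=165°
  cosα=-0.9659 sinα=0.2588 | (5,3) | tMaxX 0.7868 tMaxY 1.9319 | tΔX 1.0353 tΔY 3.8637
    t=0.7868 [x] (4,3)
    t=1.8221 [x] (3,3)
    t=1.9319 [y] (3,4)
    t=2.8574 [x] (2,4)
    t=3.8926 [x] (1,4) — stop
  → r_5 = 3.8926
beam 6: φ=90°, α=210°
  cosα=-0.8660 sinα=-0.5000 | (5,3) | tMaxX 0.8776 tMaxY 1.0000 | tΔX 1.1547 tΔY 2.0000
    t=0.8776 [x] (4,3)
    t=1.0000 [y] (4,2)
    t=2.0323 [x] (3,2)
    t=3.0000 [y] (3,1)
    t=3.1870 [x] (2,1) — stop
  → r_6 = 3.1870
beam 7: φ=135°, α=255°
  cosα=-0.2588 sinα=-0.9659 | (5,3) | tMaxX 2.9364 tMaxY 0.5176 | tΔX 3.8637 tΔY 1.0353
    t=0.5176 [y] (5,2)
    t=1.5529 [y] (5,1)
    t=2.5882 [y] (5,0) — stop
  → r_7 = 2.5882

ranges = [0.2485, 0.2771, 0.9273, 1.7321, 3.8926, 3.1870, 2.5882]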